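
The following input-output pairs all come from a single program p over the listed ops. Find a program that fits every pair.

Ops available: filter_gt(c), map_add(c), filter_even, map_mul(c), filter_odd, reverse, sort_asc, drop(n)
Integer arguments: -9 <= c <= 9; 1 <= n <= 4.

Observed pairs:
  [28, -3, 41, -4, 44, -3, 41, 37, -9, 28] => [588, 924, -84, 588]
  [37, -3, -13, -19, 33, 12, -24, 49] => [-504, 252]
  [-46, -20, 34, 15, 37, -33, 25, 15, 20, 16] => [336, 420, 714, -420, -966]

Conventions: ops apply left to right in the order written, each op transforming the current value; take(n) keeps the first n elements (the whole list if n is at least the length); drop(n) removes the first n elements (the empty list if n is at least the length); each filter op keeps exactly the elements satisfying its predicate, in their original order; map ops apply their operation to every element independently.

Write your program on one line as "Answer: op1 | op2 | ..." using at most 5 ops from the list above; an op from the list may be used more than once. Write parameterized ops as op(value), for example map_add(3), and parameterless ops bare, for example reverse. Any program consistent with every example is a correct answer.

filter_even | map_mul(3) | map_mul(7) | reverse

Check, running the answer program on each example:
  [28, -3, 41, -4, 44, -3, 41, 37, -9, 28] -> [28, -4, 44, 28] -> [84, -12, 132, 84] -> [588, -84, 924, 588] -> [588, 924, -84, 588]
  [37, -3, -13, -19, 33, 12, -24, 49] -> [12, -24] -> [36, -72] -> [252, -504] -> [-504, 252]
  [-46, -20, 34, 15, 37, -33, 25, 15, 20, 16] -> [-46, -20, 34, 20, 16] -> [-138, -60, 102, 60, 48] -> [-966, -420, 714, 420, 336] -> [336, 420, 714, -420, -966]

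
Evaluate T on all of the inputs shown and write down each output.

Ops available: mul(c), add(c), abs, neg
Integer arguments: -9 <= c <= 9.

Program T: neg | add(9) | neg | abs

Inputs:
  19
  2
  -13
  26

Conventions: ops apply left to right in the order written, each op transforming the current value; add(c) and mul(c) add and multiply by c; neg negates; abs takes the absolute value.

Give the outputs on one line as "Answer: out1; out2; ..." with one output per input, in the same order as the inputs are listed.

Execution, op by op:
  19 -> -19 -> -10 -> 10 -> 10
  2 -> -2 -> 7 -> -7 -> 7
  -13 -> 13 -> 22 -> -22 -> 22
  26 -> -26 -> -17 -> 17 -> 17

10; 7; 22; 17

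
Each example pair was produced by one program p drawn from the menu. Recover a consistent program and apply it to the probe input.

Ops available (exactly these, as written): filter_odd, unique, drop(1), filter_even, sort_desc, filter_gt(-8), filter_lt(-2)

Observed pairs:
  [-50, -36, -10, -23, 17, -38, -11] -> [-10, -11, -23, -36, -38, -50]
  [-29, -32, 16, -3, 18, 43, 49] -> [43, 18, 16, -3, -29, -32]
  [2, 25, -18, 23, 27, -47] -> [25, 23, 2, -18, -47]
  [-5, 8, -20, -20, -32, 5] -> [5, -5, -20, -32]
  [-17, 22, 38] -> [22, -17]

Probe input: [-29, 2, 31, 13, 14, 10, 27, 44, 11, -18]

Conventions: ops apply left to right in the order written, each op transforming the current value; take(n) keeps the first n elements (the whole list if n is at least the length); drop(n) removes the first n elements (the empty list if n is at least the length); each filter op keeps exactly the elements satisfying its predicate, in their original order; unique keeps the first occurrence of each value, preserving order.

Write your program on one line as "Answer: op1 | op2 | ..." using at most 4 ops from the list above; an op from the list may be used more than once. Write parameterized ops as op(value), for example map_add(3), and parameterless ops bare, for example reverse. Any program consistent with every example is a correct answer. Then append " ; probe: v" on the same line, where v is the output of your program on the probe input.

sort_desc | unique | drop(1) ; probe: [31, 27, 14, 13, 11, 10, 2, -18, -29]

Check, running the answer program on each example:
  [-50, -36, -10, -23, 17, -38, -11] -> [17, -10, -11, -23, -36, -38, -50] -> [17, -10, -11, -23, -36, -38, -50] -> [-10, -11, -23, -36, -38, -50]
  [-29, -32, 16, -3, 18, 43, 49] -> [49, 43, 18, 16, -3, -29, -32] -> [49, 43, 18, 16, -3, -29, -32] -> [43, 18, 16, -3, -29, -32]
  [2, 25, -18, 23, 27, -47] -> [27, 25, 23, 2, -18, -47] -> [27, 25, 23, 2, -18, -47] -> [25, 23, 2, -18, -47]
  [-5, 8, -20, -20, -32, 5] -> [8, 5, -5, -20, -20, -32] -> [8, 5, -5, -20, -32] -> [5, -5, -20, -32]
  [-17, 22, 38] -> [38, 22, -17] -> [38, 22, -17] -> [22, -17]
  probe: [-29, 2, 31, 13, 14, 10, 27, 44, 11, -18] -> [44, 31, 27, 14, 13, 11, 10, 2, -18, -29] -> [44, 31, 27, 14, 13, 11, 10, 2, -18, -29] -> [31, 27, 14, 13, 11, 10, 2, -18, -29]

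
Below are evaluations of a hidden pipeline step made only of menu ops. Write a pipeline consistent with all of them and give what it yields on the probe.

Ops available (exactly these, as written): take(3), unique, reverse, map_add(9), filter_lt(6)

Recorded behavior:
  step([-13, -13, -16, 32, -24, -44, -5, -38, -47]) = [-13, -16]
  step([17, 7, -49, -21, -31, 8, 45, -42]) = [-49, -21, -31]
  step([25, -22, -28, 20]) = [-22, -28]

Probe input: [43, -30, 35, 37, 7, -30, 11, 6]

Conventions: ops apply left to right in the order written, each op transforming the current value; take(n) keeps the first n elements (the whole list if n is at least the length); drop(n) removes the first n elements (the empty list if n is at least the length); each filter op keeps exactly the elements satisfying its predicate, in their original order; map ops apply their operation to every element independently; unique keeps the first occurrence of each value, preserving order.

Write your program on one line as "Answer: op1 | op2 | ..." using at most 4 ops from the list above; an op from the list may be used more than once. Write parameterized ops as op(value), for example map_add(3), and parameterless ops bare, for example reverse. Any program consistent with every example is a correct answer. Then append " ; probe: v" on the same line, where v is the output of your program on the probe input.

filter_lt(6) | take(3) | unique ; probe: [-30]

Check, running the answer program on each example:
  [-13, -13, -16, 32, -24, -44, -5, -38, -47] -> [-13, -13, -16, -24, -44, -5, -38, -47] -> [-13, -13, -16] -> [-13, -16]
  [17, 7, -49, -21, -31, 8, 45, -42] -> [-49, -21, -31, -42] -> [-49, -21, -31] -> [-49, -21, -31]
  [25, -22, -28, 20] -> [-22, -28] -> [-22, -28] -> [-22, -28]
  probe: [43, -30, 35, 37, 7, -30, 11, 6] -> [-30, -30] -> [-30, -30] -> [-30]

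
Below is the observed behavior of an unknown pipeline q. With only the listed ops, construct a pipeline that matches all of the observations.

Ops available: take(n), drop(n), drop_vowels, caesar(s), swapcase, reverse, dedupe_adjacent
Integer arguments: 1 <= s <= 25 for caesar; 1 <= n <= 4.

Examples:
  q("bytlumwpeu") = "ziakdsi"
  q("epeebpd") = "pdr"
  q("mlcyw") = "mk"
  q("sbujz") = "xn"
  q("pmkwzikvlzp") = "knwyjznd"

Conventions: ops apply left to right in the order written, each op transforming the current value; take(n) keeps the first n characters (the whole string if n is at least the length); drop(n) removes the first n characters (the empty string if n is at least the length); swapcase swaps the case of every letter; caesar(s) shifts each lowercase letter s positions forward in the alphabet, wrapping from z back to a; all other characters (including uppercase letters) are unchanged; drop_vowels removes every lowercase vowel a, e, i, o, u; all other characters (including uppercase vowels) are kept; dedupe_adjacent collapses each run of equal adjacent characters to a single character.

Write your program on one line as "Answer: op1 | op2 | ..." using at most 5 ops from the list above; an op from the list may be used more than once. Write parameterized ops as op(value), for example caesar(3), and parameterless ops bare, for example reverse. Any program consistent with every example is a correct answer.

swapcase | dedupe_adjacent | drop(3) | swapcase | caesar(14)

Check, running the answer program on each example:
  "bytlumwpeu" -> "BYTLUMWPEU" -> "BYTLUMWPEU" -> "LUMWPEU" -> "lumwpeu" -> "ziakdsi"
  "epeebpd" -> "EPEEBPD" -> "EPEBPD" -> "BPD" -> "bpd" -> "pdr"
  "mlcyw" -> "MLCYW" -> "MLCYW" -> "YW" -> "yw" -> "mk"
  "sbujz" -> "SBUJZ" -> "SBUJZ" -> "JZ" -> "jz" -> "xn"
  "pmkwzikvlzp" -> "PMKWZIKVLZP" -> "PMKWZIKVLZP" -> "WZIKVLZP" -> "wzikvlzp" -> "knwyjznd"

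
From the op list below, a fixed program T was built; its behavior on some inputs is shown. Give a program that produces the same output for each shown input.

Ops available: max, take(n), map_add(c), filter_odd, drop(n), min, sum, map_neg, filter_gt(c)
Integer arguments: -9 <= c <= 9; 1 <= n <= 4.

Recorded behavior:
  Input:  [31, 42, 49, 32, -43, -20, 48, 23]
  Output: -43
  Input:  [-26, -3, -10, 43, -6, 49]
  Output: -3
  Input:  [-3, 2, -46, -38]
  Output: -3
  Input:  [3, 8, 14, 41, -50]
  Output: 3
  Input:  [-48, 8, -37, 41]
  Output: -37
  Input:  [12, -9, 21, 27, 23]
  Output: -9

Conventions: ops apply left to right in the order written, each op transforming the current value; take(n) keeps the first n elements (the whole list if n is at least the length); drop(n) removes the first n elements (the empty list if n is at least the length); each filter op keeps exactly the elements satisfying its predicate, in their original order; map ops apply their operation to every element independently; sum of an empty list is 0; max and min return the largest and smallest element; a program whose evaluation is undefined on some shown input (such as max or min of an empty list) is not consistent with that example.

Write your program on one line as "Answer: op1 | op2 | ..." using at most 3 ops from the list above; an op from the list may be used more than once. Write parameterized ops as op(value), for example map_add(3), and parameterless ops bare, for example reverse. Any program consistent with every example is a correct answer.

filter_odd | min

Check, running the answer program on each example:
  [31, 42, 49, 32, -43, -20, 48, 23] -> [31, 49, -43, 23] -> -43
  [-26, -3, -10, 43, -6, 49] -> [-3, 43, 49] -> -3
  [-3, 2, -46, -38] -> [-3] -> -3
  [3, 8, 14, 41, -50] -> [3, 41] -> 3
  [-48, 8, -37, 41] -> [-37, 41] -> -37
  [12, -9, 21, 27, 23] -> [-9, 21, 27, 23] -> -9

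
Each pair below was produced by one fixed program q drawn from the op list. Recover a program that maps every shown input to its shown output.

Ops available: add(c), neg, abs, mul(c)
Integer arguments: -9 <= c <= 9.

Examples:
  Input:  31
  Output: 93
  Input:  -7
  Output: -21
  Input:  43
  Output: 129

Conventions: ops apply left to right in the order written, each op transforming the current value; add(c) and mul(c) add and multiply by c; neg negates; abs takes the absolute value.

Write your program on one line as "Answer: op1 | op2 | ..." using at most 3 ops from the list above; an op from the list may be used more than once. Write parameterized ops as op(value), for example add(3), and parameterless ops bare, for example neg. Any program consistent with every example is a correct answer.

mul(-3) | neg

Check, running the answer program on each example:
  31 -> -93 -> 93
  -7 -> 21 -> -21
  43 -> -129 -> 129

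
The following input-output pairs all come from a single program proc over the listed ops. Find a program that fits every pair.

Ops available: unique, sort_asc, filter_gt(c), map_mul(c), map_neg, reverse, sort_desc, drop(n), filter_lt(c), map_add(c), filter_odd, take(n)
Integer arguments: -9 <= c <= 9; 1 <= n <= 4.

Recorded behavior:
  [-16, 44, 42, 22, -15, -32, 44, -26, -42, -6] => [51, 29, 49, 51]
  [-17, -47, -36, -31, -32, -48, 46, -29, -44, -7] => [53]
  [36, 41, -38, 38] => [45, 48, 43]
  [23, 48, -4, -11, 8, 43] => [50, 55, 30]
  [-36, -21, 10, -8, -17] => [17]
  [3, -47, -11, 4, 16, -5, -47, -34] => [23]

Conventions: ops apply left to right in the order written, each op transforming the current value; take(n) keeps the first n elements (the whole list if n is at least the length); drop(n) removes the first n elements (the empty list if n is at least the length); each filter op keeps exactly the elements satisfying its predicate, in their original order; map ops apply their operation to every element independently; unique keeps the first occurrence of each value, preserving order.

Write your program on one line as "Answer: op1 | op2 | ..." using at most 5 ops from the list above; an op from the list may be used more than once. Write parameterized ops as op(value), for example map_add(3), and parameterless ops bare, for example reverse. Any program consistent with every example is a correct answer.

filter_gt(8) | map_add(7) | map_neg | reverse | map_neg

Check, running the answer program on each example:
  [-16, 44, 42, 22, -15, -32, 44, -26, -42, -6] -> [44, 42, 22, 44] -> [51, 49, 29, 51] -> [-51, -49, -29, -51] -> [-51, -29, -49, -51] -> [51, 29, 49, 51]
  [-17, -47, -36, -31, -32, -48, 46, -29, -44, -7] -> [46] -> [53] -> [-53] -> [-53] -> [53]
  [36, 41, -38, 38] -> [36, 41, 38] -> [43, 48, 45] -> [-43, -48, -45] -> [-45, -48, -43] -> [45, 48, 43]
  [23, 48, -4, -11, 8, 43] -> [23, 48, 43] -> [30, 55, 50] -> [-30, -55, -50] -> [-50, -55, -30] -> [50, 55, 30]
  [-36, -21, 10, -8, -17] -> [10] -> [17] -> [-17] -> [-17] -> [17]
  [3, -47, -11, 4, 16, -5, -47, -34] -> [16] -> [23] -> [-23] -> [-23] -> [23]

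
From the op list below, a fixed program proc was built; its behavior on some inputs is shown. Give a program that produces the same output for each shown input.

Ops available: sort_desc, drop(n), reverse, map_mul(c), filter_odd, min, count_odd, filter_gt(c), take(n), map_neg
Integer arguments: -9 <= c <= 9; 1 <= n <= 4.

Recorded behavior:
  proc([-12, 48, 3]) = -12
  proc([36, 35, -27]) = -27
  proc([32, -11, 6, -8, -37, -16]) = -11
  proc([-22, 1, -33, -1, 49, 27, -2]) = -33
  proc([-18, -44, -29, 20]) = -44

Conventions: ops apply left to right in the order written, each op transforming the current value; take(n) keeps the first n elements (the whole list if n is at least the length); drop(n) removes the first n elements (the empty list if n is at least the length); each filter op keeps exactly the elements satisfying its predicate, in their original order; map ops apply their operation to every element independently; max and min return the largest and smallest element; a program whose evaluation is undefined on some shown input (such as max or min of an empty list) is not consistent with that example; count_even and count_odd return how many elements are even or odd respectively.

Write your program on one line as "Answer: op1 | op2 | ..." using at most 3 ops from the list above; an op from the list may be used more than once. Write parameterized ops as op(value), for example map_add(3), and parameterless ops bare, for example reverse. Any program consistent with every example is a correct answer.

take(4) | reverse | min

Check, running the answer program on each example:
  [-12, 48, 3] -> [-12, 48, 3] -> [3, 48, -12] -> -12
  [36, 35, -27] -> [36, 35, -27] -> [-27, 35, 36] -> -27
  [32, -11, 6, -8, -37, -16] -> [32, -11, 6, -8] -> [-8, 6, -11, 32] -> -11
  [-22, 1, -33, -1, 49, 27, -2] -> [-22, 1, -33, -1] -> [-1, -33, 1, -22] -> -33
  [-18, -44, -29, 20] -> [-18, -44, -29, 20] -> [20, -29, -44, -18] -> -44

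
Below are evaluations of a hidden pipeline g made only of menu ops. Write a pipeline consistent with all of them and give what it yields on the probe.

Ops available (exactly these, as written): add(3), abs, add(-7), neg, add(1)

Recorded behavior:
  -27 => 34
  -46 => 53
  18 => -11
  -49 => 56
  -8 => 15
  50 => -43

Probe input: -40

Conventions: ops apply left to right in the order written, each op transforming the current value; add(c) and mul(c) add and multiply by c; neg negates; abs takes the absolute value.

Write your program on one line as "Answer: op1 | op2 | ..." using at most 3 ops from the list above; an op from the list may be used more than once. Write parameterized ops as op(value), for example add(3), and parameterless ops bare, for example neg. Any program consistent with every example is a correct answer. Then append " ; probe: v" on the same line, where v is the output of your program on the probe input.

add(-7) | neg ; probe: 47

Check, running the answer program on each example:
  -27 -> -34 -> 34
  -46 -> -53 -> 53
  18 -> 11 -> -11
  -49 -> -56 -> 56
  -8 -> -15 -> 15
  50 -> 43 -> -43
  probe: -40 -> -47 -> 47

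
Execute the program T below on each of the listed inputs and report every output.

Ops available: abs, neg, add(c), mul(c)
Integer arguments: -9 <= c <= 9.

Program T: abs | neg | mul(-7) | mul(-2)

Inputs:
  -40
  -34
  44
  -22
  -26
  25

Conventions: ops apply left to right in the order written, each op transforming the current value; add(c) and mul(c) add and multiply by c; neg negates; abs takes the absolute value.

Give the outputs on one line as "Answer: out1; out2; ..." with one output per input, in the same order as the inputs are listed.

-560; -476; -616; -308; -364; -350

Execution, op by op:
  -40 -> 40 -> -40 -> 280 -> -560
  -34 -> 34 -> -34 -> 238 -> -476
  44 -> 44 -> -44 -> 308 -> -616
  -22 -> 22 -> -22 -> 154 -> -308
  -26 -> 26 -> -26 -> 182 -> -364
  25 -> 25 -> -25 -> 175 -> -350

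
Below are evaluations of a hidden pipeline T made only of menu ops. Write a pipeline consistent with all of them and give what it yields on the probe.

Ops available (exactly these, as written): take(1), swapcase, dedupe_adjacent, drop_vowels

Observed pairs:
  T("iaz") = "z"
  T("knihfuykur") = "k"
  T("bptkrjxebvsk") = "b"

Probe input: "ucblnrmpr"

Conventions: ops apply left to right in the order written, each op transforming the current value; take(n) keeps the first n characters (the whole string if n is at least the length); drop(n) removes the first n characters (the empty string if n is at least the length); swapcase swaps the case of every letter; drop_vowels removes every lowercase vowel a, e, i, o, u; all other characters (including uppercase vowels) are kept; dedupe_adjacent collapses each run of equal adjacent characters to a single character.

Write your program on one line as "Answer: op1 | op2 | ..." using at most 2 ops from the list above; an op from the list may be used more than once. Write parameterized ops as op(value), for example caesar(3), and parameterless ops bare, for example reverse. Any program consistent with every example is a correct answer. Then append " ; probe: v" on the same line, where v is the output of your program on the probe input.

drop_vowels | take(1) ; probe: "c"

Check, running the answer program on each example:
  "iaz" -> "z" -> "z"
  "knihfuykur" -> "knhfykr" -> "k"
  "bptkrjxebvsk" -> "bptkrjxbvsk" -> "b"
  probe: "ucblnrmpr" -> "cblnrmpr" -> "c"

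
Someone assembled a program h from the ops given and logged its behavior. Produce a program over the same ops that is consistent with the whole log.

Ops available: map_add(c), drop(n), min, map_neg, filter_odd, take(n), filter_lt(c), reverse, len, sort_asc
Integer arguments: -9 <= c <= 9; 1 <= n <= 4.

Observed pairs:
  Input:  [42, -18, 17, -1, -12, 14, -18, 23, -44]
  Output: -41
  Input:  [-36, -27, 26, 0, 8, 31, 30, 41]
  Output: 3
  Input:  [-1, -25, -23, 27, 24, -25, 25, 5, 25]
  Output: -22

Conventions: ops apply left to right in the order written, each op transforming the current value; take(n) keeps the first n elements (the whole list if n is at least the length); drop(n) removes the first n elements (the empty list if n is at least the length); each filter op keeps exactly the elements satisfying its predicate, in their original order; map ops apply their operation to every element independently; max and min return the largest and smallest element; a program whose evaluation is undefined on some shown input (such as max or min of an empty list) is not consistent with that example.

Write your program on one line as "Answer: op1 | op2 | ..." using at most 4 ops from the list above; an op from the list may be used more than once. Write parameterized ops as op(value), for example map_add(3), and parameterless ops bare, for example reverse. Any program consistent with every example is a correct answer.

drop(2) | map_add(-3) | map_add(6) | min

Check, running the answer program on each example:
  [42, -18, 17, -1, -12, 14, -18, 23, -44] -> [17, -1, -12, 14, -18, 23, -44] -> [14, -4, -15, 11, -21, 20, -47] -> [20, 2, -9, 17, -15, 26, -41] -> -41
  [-36, -27, 26, 0, 8, 31, 30, 41] -> [26, 0, 8, 31, 30, 41] -> [23, -3, 5, 28, 27, 38] -> [29, 3, 11, 34, 33, 44] -> 3
  [-1, -25, -23, 27, 24, -25, 25, 5, 25] -> [-23, 27, 24, -25, 25, 5, 25] -> [-26, 24, 21, -28, 22, 2, 22] -> [-20, 30, 27, -22, 28, 8, 28] -> -22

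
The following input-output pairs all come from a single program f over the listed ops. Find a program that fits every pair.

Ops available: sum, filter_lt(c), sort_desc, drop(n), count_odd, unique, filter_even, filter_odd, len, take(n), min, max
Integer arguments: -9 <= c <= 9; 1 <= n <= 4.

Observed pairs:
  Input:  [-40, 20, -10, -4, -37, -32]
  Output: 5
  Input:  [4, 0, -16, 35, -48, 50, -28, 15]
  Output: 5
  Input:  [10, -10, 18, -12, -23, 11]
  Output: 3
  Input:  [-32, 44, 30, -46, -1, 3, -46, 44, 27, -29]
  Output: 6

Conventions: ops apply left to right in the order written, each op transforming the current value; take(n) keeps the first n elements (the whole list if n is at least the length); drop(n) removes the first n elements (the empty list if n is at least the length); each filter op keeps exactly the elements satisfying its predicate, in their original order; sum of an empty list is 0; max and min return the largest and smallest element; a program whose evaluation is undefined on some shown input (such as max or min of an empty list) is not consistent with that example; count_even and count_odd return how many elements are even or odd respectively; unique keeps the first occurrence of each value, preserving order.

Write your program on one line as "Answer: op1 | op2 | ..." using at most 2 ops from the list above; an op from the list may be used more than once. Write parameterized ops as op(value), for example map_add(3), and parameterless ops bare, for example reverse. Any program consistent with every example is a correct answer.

filter_lt(6) | len

Check, running the answer program on each example:
  [-40, 20, -10, -4, -37, -32] -> [-40, -10, -4, -37, -32] -> 5
  [4, 0, -16, 35, -48, 50, -28, 15] -> [4, 0, -16, -48, -28] -> 5
  [10, -10, 18, -12, -23, 11] -> [-10, -12, -23] -> 3
  [-32, 44, 30, -46, -1, 3, -46, 44, 27, -29] -> [-32, -46, -1, 3, -46, -29] -> 6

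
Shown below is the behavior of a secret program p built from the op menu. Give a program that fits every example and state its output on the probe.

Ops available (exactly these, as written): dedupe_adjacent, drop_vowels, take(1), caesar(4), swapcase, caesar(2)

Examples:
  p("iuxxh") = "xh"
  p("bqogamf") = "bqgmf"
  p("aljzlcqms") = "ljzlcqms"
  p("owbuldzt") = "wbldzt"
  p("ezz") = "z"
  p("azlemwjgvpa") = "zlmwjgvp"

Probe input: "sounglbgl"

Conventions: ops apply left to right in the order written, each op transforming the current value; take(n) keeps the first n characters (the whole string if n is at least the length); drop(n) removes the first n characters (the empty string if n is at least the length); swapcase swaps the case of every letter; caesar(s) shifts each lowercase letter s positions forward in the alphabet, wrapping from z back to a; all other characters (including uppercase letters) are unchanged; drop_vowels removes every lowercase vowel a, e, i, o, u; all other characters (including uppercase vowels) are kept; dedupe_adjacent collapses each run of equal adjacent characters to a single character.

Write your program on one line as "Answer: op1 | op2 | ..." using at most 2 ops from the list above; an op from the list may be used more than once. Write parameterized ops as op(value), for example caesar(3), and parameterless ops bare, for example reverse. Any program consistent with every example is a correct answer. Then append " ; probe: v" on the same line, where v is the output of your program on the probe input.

dedupe_adjacent | drop_vowels ; probe: "snglbgl"

Check, running the answer program on each example:
  "iuxxh" -> "iuxh" -> "xh"
  "bqogamf" -> "bqogamf" -> "bqgmf"
  "aljzlcqms" -> "aljzlcqms" -> "ljzlcqms"
  "owbuldzt" -> "owbuldzt" -> "wbldzt"
  "ezz" -> "ez" -> "z"
  "azlemwjgvpa" -> "azlemwjgvpa" -> "zlmwjgvp"
  probe: "sounglbgl" -> "sounglbgl" -> "snglbgl"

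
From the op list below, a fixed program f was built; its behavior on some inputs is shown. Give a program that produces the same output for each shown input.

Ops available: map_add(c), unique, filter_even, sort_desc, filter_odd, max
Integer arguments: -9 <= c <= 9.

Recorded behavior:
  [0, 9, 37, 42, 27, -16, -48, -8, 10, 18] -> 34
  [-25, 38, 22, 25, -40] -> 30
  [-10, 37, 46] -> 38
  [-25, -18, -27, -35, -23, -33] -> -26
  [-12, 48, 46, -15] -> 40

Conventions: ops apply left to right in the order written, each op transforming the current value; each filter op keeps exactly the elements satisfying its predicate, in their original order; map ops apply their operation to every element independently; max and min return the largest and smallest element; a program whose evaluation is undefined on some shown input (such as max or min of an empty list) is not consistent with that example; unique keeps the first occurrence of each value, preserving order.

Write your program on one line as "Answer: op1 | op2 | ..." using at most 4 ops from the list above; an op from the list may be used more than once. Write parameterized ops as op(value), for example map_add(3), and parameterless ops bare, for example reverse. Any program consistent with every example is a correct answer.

sort_desc | filter_even | map_add(-8) | max

Check, running the answer program on each example:
  [0, 9, 37, 42, 27, -16, -48, -8, 10, 18] -> [42, 37, 27, 18, 10, 9, 0, -8, -16, -48] -> [42, 18, 10, 0, -8, -16, -48] -> [34, 10, 2, -8, -16, -24, -56] -> 34
  [-25, 38, 22, 25, -40] -> [38, 25, 22, -25, -40] -> [38, 22, -40] -> [30, 14, -48] -> 30
  [-10, 37, 46] -> [46, 37, -10] -> [46, -10] -> [38, -18] -> 38
  [-25, -18, -27, -35, -23, -33] -> [-18, -23, -25, -27, -33, -35] -> [-18] -> [-26] -> -26
  [-12, 48, 46, -15] -> [48, 46, -12, -15] -> [48, 46, -12] -> [40, 38, -20] -> 40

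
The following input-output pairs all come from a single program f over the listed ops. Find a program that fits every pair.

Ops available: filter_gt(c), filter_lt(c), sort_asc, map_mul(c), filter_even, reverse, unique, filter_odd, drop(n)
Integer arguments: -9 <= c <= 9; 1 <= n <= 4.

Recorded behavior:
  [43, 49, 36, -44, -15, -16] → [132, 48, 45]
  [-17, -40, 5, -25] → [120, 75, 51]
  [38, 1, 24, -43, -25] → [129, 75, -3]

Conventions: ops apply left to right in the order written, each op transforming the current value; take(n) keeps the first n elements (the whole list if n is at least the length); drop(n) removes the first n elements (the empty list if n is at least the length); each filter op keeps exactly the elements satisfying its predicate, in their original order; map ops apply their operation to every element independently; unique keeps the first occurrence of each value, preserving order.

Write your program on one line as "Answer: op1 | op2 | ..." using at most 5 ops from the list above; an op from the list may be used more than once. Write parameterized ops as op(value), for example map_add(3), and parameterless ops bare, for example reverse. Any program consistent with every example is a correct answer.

filter_lt(2) | map_mul(-3) | sort_asc | reverse

Check, running the answer program on each example:
  [43, 49, 36, -44, -15, -16] -> [-44, -15, -16] -> [132, 45, 48] -> [45, 48, 132] -> [132, 48, 45]
  [-17, -40, 5, -25] -> [-17, -40, -25] -> [51, 120, 75] -> [51, 75, 120] -> [120, 75, 51]
  [38, 1, 24, -43, -25] -> [1, -43, -25] -> [-3, 129, 75] -> [-3, 75, 129] -> [129, 75, -3]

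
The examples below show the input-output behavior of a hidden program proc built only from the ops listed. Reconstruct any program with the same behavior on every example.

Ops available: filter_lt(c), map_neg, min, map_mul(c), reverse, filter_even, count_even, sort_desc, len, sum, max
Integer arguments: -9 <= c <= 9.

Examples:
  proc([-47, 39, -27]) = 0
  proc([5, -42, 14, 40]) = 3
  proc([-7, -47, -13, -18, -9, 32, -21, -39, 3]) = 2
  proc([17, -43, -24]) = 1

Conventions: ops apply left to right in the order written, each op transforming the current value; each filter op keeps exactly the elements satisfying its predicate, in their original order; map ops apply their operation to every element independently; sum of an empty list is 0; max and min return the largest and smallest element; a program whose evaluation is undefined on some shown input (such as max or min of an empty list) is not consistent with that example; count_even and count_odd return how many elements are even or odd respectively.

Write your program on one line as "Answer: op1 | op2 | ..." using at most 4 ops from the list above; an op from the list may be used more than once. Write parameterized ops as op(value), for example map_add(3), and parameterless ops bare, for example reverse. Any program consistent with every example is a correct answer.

sort_desc | filter_even | len

Check, running the answer program on each example:
  [-47, 39, -27] -> [39, -27, -47] -> [] -> 0
  [5, -42, 14, 40] -> [40, 14, 5, -42] -> [40, 14, -42] -> 3
  [-7, -47, -13, -18, -9, 32, -21, -39, 3] -> [32, 3, -7, -9, -13, -18, -21, -39, -47] -> [32, -18] -> 2
  [17, -43, -24] -> [17, -24, -43] -> [-24] -> 1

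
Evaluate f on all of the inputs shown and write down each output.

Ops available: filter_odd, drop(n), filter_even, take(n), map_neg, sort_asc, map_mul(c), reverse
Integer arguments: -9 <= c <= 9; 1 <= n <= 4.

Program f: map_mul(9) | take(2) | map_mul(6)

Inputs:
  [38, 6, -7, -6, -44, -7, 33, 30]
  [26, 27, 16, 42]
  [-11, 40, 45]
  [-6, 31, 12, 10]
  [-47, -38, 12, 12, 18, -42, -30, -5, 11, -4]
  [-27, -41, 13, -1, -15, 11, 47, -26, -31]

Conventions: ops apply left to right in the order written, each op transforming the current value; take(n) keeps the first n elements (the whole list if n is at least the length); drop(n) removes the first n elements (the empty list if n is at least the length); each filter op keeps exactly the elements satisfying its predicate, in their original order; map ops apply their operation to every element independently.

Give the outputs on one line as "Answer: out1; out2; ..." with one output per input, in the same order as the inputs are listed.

[2052, 324]; [1404, 1458]; [-594, 2160]; [-324, 1674]; [-2538, -2052]; [-1458, -2214]

Execution, op by op:
  [38, 6, -7, -6, -44, -7, 33, 30] -> [342, 54, -63, -54, -396, -63, 297, 270] -> [342, 54] -> [2052, 324]
  [26, 27, 16, 42] -> [234, 243, 144, 378] -> [234, 243] -> [1404, 1458]
  [-11, 40, 45] -> [-99, 360, 405] -> [-99, 360] -> [-594, 2160]
  [-6, 31, 12, 10] -> [-54, 279, 108, 90] -> [-54, 279] -> [-324, 1674]
  [-47, -38, 12, 12, 18, -42, -30, -5, 11, -4] -> [-423, -342, 108, 108, 162, -378, -270, -45, 99, -36] -> [-423, -342] -> [-2538, -2052]
  [-27, -41, 13, -1, -15, 11, 47, -26, -31] -> [-243, -369, 117, -9, -135, 99, 423, -234, -279] -> [-243, -369] -> [-1458, -2214]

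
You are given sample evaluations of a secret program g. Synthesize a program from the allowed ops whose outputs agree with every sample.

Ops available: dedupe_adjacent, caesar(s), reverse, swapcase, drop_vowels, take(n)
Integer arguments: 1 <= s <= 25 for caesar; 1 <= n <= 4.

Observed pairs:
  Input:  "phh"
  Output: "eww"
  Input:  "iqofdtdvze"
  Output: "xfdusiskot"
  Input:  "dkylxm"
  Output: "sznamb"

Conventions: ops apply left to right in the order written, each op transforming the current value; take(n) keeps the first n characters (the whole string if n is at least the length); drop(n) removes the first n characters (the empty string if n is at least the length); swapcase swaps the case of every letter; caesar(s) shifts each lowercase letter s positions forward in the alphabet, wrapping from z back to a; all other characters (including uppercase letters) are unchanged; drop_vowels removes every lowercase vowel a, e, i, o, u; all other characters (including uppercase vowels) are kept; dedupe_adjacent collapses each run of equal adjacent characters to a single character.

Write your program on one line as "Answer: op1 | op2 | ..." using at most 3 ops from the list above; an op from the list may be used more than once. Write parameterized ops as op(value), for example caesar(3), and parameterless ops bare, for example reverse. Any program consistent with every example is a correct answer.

caesar(8) | caesar(13) | caesar(20)

Check, running the answer program on each example:
  "phh" -> "xpp" -> "kcc" -> "eww"
  "iqofdtdvze" -> "qywnlbldhm" -> "dljayoyquz" -> "xfdusiskot"
  "dkylxm" -> "lsgtfu" -> "yftgsh" -> "sznamb"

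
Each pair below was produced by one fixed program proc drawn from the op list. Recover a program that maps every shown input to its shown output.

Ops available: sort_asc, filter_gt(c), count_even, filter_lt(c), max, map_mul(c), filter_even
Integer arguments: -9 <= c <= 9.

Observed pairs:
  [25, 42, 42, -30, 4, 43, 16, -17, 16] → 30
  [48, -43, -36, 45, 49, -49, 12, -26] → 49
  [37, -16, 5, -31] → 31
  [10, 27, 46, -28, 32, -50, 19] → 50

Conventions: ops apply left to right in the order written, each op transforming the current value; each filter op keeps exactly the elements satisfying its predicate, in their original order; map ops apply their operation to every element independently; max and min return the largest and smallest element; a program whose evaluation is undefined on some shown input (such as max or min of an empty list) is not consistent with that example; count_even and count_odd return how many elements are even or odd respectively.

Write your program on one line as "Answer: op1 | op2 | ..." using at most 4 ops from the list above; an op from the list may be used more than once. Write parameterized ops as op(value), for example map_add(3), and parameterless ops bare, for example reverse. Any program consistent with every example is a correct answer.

sort_asc | map_mul(-1) | max

Check, running the answer program on each example:
  [25, 42, 42, -30, 4, 43, 16, -17, 16] -> [-30, -17, 4, 16, 16, 25, 42, 42, 43] -> [30, 17, -4, -16, -16, -25, -42, -42, -43] -> 30
  [48, -43, -36, 45, 49, -49, 12, -26] -> [-49, -43, -36, -26, 12, 45, 48, 49] -> [49, 43, 36, 26, -12, -45, -48, -49] -> 49
  [37, -16, 5, -31] -> [-31, -16, 5, 37] -> [31, 16, -5, -37] -> 31
  [10, 27, 46, -28, 32, -50, 19] -> [-50, -28, 10, 19, 27, 32, 46] -> [50, 28, -10, -19, -27, -32, -46] -> 50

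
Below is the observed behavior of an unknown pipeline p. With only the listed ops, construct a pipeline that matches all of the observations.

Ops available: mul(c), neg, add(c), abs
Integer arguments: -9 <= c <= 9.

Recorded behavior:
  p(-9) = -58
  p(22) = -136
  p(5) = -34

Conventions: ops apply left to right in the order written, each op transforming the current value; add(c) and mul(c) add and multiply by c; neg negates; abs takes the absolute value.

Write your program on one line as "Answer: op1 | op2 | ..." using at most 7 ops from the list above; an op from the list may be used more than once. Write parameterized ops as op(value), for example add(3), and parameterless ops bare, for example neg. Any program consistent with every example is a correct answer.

neg | mul(-6) | neg | abs | add(4) | neg

Check, running the answer program on each example:
  -9 -> 9 -> -54 -> 54 -> 54 -> 58 -> -58
  22 -> -22 -> 132 -> -132 -> 132 -> 136 -> -136
  5 -> -5 -> 30 -> -30 -> 30 -> 34 -> -34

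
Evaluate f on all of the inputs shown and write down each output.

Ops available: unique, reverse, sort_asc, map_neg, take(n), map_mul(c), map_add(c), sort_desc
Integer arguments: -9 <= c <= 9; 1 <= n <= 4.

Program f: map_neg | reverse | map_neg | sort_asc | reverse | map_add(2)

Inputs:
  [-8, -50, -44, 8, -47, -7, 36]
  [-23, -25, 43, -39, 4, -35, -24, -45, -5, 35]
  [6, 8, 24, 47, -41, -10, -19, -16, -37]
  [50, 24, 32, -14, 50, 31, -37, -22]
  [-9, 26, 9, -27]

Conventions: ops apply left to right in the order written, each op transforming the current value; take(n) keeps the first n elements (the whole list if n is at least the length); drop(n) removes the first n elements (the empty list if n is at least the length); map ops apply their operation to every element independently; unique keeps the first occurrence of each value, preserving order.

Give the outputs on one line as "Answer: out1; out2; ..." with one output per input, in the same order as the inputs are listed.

Execution, op by op:
  [-8, -50, -44, 8, -47, -7, 36] -> [8, 50, 44, -8, 47, 7, -36] -> [-36, 7, 47, -8, 44, 50, 8] -> [36, -7, -47, 8, -44, -50, -8] -> [-50, -47, -44, -8, -7, 8, 36] -> [36, 8, -7, -8, -44, -47, -50] -> [38, 10, -5, -6, -42, -45, -48]
  [-23, -25, 43, -39, 4, -35, -24, -45, -5, 35] -> [23, 25, -43, 39, -4, 35, 24, 45, 5, -35] -> [-35, 5, 45, 24, 35, -4, 39, -43, 25, 23] -> [35, -5, -45, -24, -35, 4, -39, 43, -25, -23] -> [-45, -39, -35, -25, -24, -23, -5, 4, 35, 43] -> [43, 35, 4, -5, -23, -24, -25, -35, -39, -45] -> [45, 37, 6, -3, -21, -22, -23, -33, -37, -43]
  [6, 8, 24, 47, -41, -10, -19, -16, -37] -> [-6, -8, -24, -47, 41, 10, 19, 16, 37] -> [37, 16, 19, 10, 41, -47, -24, -8, -6] -> [-37, -16, -19, -10, -41, 47, 24, 8, 6] -> [-41, -37, -19, -16, -10, 6, 8, 24, 47] -> [47, 24, 8, 6, -10, -16, -19, -37, -41] -> [49, 26, 10, 8, -8, -14, -17, -35, -39]
  [50, 24, 32, -14, 50, 31, -37, -22] -> [-50, -24, -32, 14, -50, -31, 37, 22] -> [22, 37, -31, -50, 14, -32, -24, -50] -> [-22, -37, 31, 50, -14, 32, 24, 50] -> [-37, -22, -14, 24, 31, 32, 50, 50] -> [50, 50, 32, 31, 24, -14, -22, -37] -> [52, 52, 34, 33, 26, -12, -20, -35]
  [-9, 26, 9, -27] -> [9, -26, -9, 27] -> [27, -9, -26, 9] -> [-27, 9, 26, -9] -> [-27, -9, 9, 26] -> [26, 9, -9, -27] -> [28, 11, -7, -25]

[38, 10, -5, -6, -42, -45, -48]; [45, 37, 6, -3, -21, -22, -23, -33, -37, -43]; [49, 26, 10, 8, -8, -14, -17, -35, -39]; [52, 52, 34, 33, 26, -12, -20, -35]; [28, 11, -7, -25]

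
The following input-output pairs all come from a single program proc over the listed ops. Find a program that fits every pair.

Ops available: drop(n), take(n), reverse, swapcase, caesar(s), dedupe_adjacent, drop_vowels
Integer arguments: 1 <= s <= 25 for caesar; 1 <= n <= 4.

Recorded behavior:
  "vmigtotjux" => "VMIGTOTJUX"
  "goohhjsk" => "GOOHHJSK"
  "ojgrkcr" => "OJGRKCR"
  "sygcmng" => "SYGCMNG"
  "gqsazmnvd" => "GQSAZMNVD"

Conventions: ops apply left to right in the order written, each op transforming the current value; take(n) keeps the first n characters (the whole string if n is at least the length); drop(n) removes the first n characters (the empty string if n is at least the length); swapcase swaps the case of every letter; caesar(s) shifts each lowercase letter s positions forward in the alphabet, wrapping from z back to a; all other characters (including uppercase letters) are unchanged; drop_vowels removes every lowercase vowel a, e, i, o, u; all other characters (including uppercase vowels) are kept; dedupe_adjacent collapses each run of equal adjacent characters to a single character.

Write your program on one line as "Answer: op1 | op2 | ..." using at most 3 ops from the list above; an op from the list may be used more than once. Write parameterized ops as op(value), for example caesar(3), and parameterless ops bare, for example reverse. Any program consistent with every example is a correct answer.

reverse | swapcase | reverse

Check, running the answer program on each example:
  "vmigtotjux" -> "xujtotgimv" -> "XUJTOTGIMV" -> "VMIGTOTJUX"
  "goohhjsk" -> "ksjhhoog" -> "KSJHHOOG" -> "GOOHHJSK"
  "ojgrkcr" -> "rckrgjo" -> "RCKRGJO" -> "OJGRKCR"
  "sygcmng" -> "gnmcgys" -> "GNMCGYS" -> "SYGCMNG"
  "gqsazmnvd" -> "dvnmzasqg" -> "DVNMZASQG" -> "GQSAZMNVD"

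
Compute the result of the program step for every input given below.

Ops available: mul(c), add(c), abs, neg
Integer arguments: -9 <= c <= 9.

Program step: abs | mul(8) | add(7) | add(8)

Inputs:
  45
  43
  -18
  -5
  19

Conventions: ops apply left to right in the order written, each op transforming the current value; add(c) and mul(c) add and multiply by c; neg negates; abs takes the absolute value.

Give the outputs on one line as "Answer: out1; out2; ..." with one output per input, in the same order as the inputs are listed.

375; 359; 159; 55; 167

Execution, op by op:
  45 -> 45 -> 360 -> 367 -> 375
  43 -> 43 -> 344 -> 351 -> 359
  -18 -> 18 -> 144 -> 151 -> 159
  -5 -> 5 -> 40 -> 47 -> 55
  19 -> 19 -> 152 -> 159 -> 167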